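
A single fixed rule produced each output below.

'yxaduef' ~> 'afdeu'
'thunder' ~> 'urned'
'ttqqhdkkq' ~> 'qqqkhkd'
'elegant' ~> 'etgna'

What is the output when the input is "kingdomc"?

ncgmdo

The rule is to delete the first 2 characters, then take characters alternately from the front and the back (1st, last, 2nd, 2nd-last, ...).
For "kingdomc", step one produces "ngdomc"; step two turns that into "ncgmdo".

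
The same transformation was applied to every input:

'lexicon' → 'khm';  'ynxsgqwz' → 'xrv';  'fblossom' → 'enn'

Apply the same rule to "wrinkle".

vmd

The transformation: keep one character in every 3, starting at position 1 (positions 1st, 4th, 7th, ...), then shift every letter 1 place backward in the alphabet (wrapping around).
On "wrinkle": the first step gives "wne", and the second then gives "vmd".
(Check on "lexicon": → "lin" → "khm" ✓)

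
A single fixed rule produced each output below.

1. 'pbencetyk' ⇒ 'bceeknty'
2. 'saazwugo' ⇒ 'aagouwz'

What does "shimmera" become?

aehimmr

Each output is the input with this applied: delete the first character, then sort the characters into alphabetical order.
Working it through for "shimmera": intermediate "himmera", final "aehimmr".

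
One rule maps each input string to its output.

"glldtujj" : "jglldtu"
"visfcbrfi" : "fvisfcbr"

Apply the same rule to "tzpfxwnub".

In each case the input is transformed by: delete the last character, then move the last character to the front.
Starting from "tzpfxwnub": after the first operation, "tzpfxwnu"; after the second, "utzpfxwn".

utzpfxwn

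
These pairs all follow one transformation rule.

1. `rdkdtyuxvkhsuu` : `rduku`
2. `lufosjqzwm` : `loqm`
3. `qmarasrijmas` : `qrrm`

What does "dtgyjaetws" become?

dyes

Each output is the input with this applied: keep one character in every 3, starting at position 1 (positions 1st, 4th, 7th, ...).
On "dtgyjaetws" that produces "dyes".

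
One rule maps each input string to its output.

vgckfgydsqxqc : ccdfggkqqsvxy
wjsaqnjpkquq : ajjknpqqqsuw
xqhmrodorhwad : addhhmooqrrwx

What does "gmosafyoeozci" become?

acefgimooosyz

The transformation: sort the characters into alphabetical order.
Doing the same to "gmosafyoeozci": "acefgimooosyz".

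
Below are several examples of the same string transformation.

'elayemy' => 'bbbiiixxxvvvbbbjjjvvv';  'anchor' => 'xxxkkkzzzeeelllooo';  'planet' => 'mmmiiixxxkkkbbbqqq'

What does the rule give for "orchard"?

The pattern: shift every letter 3 places backward in the alphabet (wrapping around), then repeat every character 3 times.
Doing the same to "orchard": "lllooozzzeeexxxoooaaa".

lllooozzzeeexxxoooaaa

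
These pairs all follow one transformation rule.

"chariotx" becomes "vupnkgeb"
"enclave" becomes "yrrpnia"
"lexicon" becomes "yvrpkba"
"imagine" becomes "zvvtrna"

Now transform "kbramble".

zyxroone

Each output is the input with this applied: shift every letter 13 places forward in the alphabet (wrapping around) — i.e. ROT13, then sort the characters into reverse alphabetical order.
Working it through for "kbramble": intermediate "xoenzoyr", final "zyxroone".
(Check on "chariotx": → "punevbgk" → "vupnkgeb" ✓)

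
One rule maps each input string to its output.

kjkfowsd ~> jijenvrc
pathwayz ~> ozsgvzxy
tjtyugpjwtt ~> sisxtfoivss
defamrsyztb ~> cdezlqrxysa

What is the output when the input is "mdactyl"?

In each case the input is transformed by: shift every letter 1 place backward in the alphabet (wrapping around).
Applying that to "mdactyl" gives "lczbsxk".

lczbsxk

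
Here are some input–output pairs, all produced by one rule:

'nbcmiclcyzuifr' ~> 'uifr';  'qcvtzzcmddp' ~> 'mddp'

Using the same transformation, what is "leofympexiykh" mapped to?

iykh

The rule is to keep only the last 4 characters.
Doing the same to "leofympexiykh": "iykh".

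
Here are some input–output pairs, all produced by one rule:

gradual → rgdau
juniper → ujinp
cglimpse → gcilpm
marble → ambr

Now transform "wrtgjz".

In each case the input is transformed by: delete the last 2 characters, then swap each adjacent pair of characters (1↔2, 3↔4, ...).
Working it through for "wrtgjz": intermediate "wrtg", final "rwgt".

rwgt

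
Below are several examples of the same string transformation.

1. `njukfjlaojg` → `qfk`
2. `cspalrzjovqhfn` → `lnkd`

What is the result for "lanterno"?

jn

The transformation: shift every letter 4 places backward in the alphabet (wrapping around), then keep one character in every 3, starting at position 3 (positions 3rd, 6th, 9th, ...).
Applying both steps to "lanterno": "hwjpanjk", then "jn".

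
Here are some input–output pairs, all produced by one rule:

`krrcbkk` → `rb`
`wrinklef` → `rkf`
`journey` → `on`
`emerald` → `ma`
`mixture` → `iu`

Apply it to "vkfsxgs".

Rule — keep one character in every 3, starting at position 2 (positions 2nd, 5th, 8th, ...).
Applying that to "vkfsxgs" gives "kx".

kx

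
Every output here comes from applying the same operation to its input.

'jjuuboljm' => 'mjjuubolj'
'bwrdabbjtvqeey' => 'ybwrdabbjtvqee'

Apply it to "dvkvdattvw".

Rule — move the last character to the front.
Applying that to "dvkvdattvw" gives "wdvkvdattv".

wdvkvdattv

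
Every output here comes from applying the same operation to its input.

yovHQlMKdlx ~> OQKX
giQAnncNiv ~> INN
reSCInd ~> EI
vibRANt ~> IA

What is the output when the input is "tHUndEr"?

In each case the input is transformed by: keep one character in every 3, starting at position 2 (positions 2nd, 5th, 8th, ...), then convert every letter to uppercase.
Doing the same to "tHUndEr": "HD".

HD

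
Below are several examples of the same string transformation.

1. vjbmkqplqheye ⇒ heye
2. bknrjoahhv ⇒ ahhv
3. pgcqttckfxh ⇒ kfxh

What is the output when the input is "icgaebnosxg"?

osxg

The transformation: keep only the last 4 characters.
Applying that to "icgaebnosxg" gives "osxg".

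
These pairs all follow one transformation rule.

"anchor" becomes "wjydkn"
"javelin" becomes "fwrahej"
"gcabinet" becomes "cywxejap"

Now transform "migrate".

What's happening: shift every letter 4 places backward in the alphabet (wrapping around).
For "migrate" the result is "iecnwpa".

iecnwpa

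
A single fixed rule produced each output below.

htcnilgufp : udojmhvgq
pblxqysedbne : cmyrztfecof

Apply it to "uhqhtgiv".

iriuhjw

The rule is to shift every letter 1 place forward in the alphabet (wrapping around), then delete the first character.
Starting from "uhqhtgiv": after the first operation, "viriuhjw"; after the second, "iriuhjw".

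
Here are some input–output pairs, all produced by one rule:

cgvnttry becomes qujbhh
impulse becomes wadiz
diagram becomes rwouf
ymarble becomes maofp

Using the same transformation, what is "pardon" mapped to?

dofr

The rule is to shift every letter 12 places backward in the alphabet (wrapping around), then delete the last 2 characters.
On "pardon": the first step gives "dofrcb", and the second then gives "dofr".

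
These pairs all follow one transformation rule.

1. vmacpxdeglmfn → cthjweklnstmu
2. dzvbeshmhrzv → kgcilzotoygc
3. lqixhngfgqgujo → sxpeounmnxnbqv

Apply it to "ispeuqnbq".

In each case the input is transformed by: shift every letter 7 places forward in the alphabet (wrapping around).
Doing the same to "ispeuqnbq": "pzwlbxuix".

pzwlbxuix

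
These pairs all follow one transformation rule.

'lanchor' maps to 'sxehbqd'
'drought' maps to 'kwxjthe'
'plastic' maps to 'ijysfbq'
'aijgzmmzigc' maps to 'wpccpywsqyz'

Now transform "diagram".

whqctyq

Looking at the pairs, the operation is to move the first 3 characters to the end (rotate left by 3), then shift every letter 10 places backward in the alphabet (wrapping around).
Starting from "diagram": after the first operation, "gramdia"; after the second, "whqctyq".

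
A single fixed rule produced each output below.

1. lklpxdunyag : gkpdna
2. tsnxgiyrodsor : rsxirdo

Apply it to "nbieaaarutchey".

Looking at the pairs, the operation is to move the last character to the front, then keep every other character starting from the first (positions 1st, 3rd, 5th, ...).
"nbieaaarutchey" → "ynbieaaarutche" → "ybearth".

ybearth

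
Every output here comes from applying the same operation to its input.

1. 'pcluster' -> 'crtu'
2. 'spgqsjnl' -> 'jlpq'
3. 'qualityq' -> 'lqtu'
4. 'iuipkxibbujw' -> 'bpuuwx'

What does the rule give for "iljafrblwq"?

allqr

Looking at the pairs, the operation is to keep every other character starting from the second (positions 2nd, 4th, 6th, ...), then sort the characters into alphabetical order.
On "iljafrblwq" that produces "allqr".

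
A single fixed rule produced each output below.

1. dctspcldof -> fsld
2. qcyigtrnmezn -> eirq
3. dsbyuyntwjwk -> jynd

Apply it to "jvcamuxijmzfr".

In each case the input is transformed by: keep one character in every 3, starting at position 1 (positions 1st, 4th, 7th, ...), then swap the first and last characters.
Working it through for "jvcamuxijmzfr": intermediate "jaxmr", final "raxmj".

raxmj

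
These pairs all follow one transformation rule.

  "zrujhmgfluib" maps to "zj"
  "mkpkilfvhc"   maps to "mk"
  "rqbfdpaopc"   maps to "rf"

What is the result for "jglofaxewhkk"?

jo

The pattern: keep one character in every 3, starting at position 1 (positions 1st, 4th, 7th, ...), then keep only the first 2 characters.
Applying both steps to "jglofaxewhkk": "joxh", then "jo".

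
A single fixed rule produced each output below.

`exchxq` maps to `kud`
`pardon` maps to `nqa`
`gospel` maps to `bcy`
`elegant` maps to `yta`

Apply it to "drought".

ehu

Each output is the input with this applied: keep every other character starting from the second (positions 2nd, 4th, 6th, ...), then shift every letter 13 places forward in the alphabet (wrapping around) — i.e. ROT13.
Starting from "drought": after the first operation, "ruh"; after the second, "ehu".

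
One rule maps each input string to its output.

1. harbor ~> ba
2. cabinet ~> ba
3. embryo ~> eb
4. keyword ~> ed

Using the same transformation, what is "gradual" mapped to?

aa

The pattern: sort the characters into reverse alphabetical order, then keep only the last 2 characters.
Working it through for "gradual": intermediate "urlgdaa", final "aa".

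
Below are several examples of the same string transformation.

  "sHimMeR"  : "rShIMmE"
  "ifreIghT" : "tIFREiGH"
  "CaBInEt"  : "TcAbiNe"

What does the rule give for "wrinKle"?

EWRINkL

Each output is the input with this applied: flip the case of every letter, then move the last character to the front.
For "wrinKle", step one produces "WRINkLE"; step two turns that into "EWRINkL".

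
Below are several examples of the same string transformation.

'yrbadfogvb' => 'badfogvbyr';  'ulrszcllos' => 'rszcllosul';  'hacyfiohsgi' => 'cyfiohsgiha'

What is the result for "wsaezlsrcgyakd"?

The transformation: move the first 2 characters to the end (rotate left by 2).
Applying that to "wsaezlsrcgyakd" gives "aezlsrcgyakdws".

aezlsrcgyakdws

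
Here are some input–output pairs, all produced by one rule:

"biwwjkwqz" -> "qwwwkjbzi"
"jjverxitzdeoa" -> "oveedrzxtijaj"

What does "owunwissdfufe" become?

Looking at the pairs, the operation is to take characters alternately from the front and the back (1st, last, 2nd, 2nd-last, ...), then move the first 3 characters to the end (rotate left by 3).
Starting from "owunwissdfufe": after the first operation, "oewfuunfwdiss"; after the second, "fuunfwdissoew".

fuunfwdissoew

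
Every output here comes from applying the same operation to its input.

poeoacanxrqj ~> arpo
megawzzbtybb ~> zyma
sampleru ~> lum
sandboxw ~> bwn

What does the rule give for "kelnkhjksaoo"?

Rule — swap the front and back halves of the string, then keep one character in every 3, starting at position 1 (positions 1st, 4th, 7th, ...).
"kelnkhjksaoo" → "jksaookelnkh" → "jakn".

jakn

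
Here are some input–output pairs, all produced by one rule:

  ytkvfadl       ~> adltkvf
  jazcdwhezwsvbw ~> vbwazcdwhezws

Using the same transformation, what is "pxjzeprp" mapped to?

The rule is to delete the first character, then move the last 3 characters to the front (rotate right by 3).
"pxjzeprp" → "xjzeprp" → "prpxjze".
(Check on "ytkvfadl": → "tkvfadl" → "adltkvf" ✓)

prpxjze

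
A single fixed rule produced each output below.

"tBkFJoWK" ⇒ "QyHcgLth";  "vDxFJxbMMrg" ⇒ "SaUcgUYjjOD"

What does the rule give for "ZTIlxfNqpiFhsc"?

The transformation: shift every letter 3 places backward in the alphabet (wrapping around), then flip the case of every letter.
"ZTIlxfNqpiFhsc" → "WQFiucKnmfCepz" → "wqfIUCkNMFcEPZ".

wqfIUCkNMFcEPZ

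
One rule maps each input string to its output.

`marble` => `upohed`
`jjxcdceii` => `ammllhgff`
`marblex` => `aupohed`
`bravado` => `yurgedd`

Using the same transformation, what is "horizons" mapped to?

Each output is the input with this applied: sort the characters into reverse alphabetical order, then shift every letter 3 places forward in the alphabet (wrapping around).
On "horizons": the first step gives "zsroonih", and the second then gives "cvurrqlk".

cvurrqlk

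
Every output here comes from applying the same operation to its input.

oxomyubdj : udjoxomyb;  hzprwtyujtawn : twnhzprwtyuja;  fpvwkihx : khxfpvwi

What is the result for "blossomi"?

The rule is to move the last 3 characters to the front (rotate right by 3), then swap the first and last characters.
For "blossomi", step one produces "omibloss"; step two turns that into "smibloso".

smibloso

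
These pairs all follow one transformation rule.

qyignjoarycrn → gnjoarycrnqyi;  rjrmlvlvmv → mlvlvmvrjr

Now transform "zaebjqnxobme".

Rule — move the first 3 characters to the end (rotate left by 3).
Doing the same to "zaebjqnxobme": "bjqnxobmezae".

bjqnxobmezae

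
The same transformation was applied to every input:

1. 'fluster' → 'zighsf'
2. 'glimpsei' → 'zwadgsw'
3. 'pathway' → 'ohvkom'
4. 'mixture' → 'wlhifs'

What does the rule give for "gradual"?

In each case the input is transformed by: shift every letter 12 places backward in the alphabet (wrapping around), then delete the first character.
Starting from "gradual": after the first operation, "uforioz"; after the second, "forioz".
(Check on "fluster": → "tzighsf" → "zighsf" ✓)

forioz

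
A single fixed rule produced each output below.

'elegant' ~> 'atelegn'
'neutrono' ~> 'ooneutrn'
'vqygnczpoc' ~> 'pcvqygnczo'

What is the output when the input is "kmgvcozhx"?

Looking at the pairs, the operation is to move the last 2 characters to the front (rotate right by 2), then swap the first and last characters.
For "kmgvcozhx", step one produces "hxkmgvcoz"; step two turns that into "zxkmgvcoh".

zxkmgvcoh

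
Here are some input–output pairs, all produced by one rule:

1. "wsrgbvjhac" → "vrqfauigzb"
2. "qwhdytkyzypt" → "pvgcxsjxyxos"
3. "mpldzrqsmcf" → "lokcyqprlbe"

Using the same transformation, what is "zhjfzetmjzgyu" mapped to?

ygieydsliyfxt

The pattern: shift every letter 1 place backward in the alphabet (wrapping around).
So "zhjfzetmjzgyu" becomes "ygieydsliyfxt".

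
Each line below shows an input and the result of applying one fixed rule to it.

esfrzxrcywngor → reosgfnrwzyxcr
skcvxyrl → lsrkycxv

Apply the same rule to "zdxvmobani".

Each output is the input with this applied: take characters alternately from the front and the back (1st, last, 2nd, 2nd-last, ...), then swap each adjacent pair of characters (1↔2, 3↔4, ...).
"zdxvmobani" → "zidnxavbmo" → "izndaxbvom".

izndaxbvom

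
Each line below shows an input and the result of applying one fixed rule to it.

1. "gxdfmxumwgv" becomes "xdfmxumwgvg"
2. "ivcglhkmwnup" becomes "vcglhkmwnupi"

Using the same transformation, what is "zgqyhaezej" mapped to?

gqyhaezejz

Looking at the pairs, the operation is to move the first character to the end.
On "zgqyhaezej" that produces "gqyhaezejz".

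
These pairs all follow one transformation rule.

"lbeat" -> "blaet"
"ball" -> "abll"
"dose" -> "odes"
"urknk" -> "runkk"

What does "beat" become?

Looking at the pairs, the operation is to swap each adjacent pair of characters (1↔2, 3↔4, ...).
So "beat" becomes "ebta".

ebta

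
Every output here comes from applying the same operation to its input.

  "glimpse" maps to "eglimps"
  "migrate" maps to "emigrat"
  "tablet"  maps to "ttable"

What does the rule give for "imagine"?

eimagin

The rule is to move the last character to the front.
On "imagine" that produces "eimagin".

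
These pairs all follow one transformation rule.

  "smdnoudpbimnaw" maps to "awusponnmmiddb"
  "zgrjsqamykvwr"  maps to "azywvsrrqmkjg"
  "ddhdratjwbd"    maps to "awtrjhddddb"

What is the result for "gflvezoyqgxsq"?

Looking at the pairs, the operation is to sort the characters into reverse alphabetical order, then move the last character to the front.
For "gflvezoyqgxsq", step one produces "zyxvsqqolggfe"; step two turns that into "ezyxvsqqolggf".

ezyxvsqqolggf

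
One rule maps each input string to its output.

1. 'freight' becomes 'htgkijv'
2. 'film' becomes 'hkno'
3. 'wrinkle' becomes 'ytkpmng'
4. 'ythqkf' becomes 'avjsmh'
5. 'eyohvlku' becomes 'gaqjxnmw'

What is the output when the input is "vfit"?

Rule — shift every letter 2 places forward in the alphabet (wrapping around).
For "vfit" the result is "xhkv".

xhkv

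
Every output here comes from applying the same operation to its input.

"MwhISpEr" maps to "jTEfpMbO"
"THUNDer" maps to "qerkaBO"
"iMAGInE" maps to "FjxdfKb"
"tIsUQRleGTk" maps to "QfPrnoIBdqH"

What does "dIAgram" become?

AfxDOXJ

Each output is the input with this applied: shift every letter 3 places backward in the alphabet (wrapping around), then flip the case of every letter.
For "dIAgram", step one produces "aFXdoxj"; step two turns that into "AfxDOXJ".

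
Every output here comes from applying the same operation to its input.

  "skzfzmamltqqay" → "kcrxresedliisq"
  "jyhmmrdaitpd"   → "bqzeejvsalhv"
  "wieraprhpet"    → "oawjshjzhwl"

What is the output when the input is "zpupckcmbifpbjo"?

Rule — shift every letter 8 places backward in the alphabet (wrapping around).
Applying that to "zpupckcmbifpbjo" gives "rhmhucuetaxhtbg".

rhmhucuetaxhtbg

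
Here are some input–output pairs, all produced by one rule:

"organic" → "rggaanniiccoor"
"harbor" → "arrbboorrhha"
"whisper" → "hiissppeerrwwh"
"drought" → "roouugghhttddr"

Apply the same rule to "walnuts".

The pattern: double every character, then move the first 3 characters to the end (rotate left by 3).
On "walnuts" that produces "allnnuuttsswwa".

allnnuuttsswwa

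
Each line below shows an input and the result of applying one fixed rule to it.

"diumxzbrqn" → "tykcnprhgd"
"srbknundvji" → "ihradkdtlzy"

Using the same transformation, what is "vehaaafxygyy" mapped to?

luxqqqvnowoo

The rule is to shift every letter 10 places backward in the alphabet (wrapping around).
"vehaaafxygyy" → "luxqqqvnowoo".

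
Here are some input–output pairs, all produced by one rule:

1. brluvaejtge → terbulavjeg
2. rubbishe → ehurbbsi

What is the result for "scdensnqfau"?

The rule is to swap each adjacent pair of characters (1↔2, 3↔4, ...), then move the last 2 characters to the front (rotate right by 2).
"scdensnqfau" → "csedsnqnafu" → "fucsedsnqna".

fucsedsnqna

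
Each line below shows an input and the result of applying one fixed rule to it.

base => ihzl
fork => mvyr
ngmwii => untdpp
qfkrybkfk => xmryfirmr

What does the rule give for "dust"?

In each case the input is transformed by: shift every letter 7 places forward in the alphabet (wrapping around).
"dust" → "kbza".

kbza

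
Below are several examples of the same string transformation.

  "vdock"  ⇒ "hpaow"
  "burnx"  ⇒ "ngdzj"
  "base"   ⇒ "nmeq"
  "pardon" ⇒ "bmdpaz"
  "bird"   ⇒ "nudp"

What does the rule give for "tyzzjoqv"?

fkllvach

Each output is the input with this applied: shift every letter 12 places forward in the alphabet (wrapping around).
Doing the same to "tyzzjoqv": "fkllvach".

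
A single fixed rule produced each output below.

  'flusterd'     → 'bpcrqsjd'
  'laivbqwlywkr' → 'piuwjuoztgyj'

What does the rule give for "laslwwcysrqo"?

What's happening: reverse the string, then shift every letter 2 places backward in the alphabet (wrapping around).
For "laslwwcysrqo", step one produces "oqrsycwwlsal"; step two turns that into "mopqwauujqyj".

mopqwauujqyj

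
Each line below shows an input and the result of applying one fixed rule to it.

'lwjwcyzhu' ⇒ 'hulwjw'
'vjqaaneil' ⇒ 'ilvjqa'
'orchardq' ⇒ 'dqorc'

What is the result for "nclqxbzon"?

onnclq

The rule is to move the last 2 characters to the front (rotate right by 2), then delete the last 3 characters.
Working it through for "nclqxbzon": intermediate "onnclqxbz", final "onnclq".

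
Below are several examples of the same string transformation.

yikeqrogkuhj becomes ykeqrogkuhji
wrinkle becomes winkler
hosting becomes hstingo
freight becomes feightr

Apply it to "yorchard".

The rule is to move the first character to the end, then swap the first and last characters.
So "yorchard" becomes "yrchardo".
(Check on "wrinkle": → "rinklew" → "winkler" ✓)

yrchardo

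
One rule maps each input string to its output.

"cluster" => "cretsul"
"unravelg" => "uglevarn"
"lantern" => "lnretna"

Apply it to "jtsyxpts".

The pattern: move the first character to the end, then reverse the string.
For "jtsyxpts", step one produces "tsyxptsj"; step two turns that into "jstpxyst".
(Check on "cluster": → "lusterc" → "cretsul" ✓)

jstpxyst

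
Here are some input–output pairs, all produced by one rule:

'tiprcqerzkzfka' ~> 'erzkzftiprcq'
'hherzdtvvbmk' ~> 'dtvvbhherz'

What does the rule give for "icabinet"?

Rule — delete the last 2 characters, then swap the front and back halves of the string.
Doing the same to "icabinet": "binica".

binica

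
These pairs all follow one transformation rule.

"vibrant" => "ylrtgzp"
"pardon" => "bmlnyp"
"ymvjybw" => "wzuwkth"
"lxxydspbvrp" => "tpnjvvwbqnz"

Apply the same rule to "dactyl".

rwjbya

The pattern: shift every letter 2 places backward in the alphabet (wrapping around), then move the last 3 characters to the front (rotate right by 3).
"dactyl" → "byarwj" → "rwjbya".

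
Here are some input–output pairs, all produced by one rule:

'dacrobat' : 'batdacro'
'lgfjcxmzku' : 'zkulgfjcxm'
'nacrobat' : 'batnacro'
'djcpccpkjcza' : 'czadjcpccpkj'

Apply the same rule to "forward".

ardforw

What's happening: move the last 3 characters to the front (rotate right by 3).
On "forward" that produces "ardforw".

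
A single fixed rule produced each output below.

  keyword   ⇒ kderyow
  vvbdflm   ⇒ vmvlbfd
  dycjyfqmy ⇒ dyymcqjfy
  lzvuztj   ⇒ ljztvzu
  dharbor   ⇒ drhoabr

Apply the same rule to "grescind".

gdrneisc

The rule is to take characters alternately from the front and the back (1st, last, 2nd, 2nd-last, ...).
"grescind" → "gdrneisc".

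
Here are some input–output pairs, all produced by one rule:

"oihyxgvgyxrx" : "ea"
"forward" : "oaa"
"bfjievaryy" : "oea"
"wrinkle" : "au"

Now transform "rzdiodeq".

Rule — shift every letter 9 places forward in the alphabet (wrapping around), then keep only the vowels.
For "rzdiodeq", step one produces "aimrxmnz"; step two turns that into "ai".

ai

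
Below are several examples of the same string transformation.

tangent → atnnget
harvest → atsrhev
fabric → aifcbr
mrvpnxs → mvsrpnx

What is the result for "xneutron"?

In each case the input is transformed by: sort the characters into reverse alphabetical order, then swap the first and last characters.
Working it through for "xneutron": intermediate "xutronne", final "eutronnx".

eutronnx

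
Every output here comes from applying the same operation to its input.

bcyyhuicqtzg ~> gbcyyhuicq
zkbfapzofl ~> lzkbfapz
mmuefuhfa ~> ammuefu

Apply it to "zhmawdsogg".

gzhmawds

Each output is the input with this applied: move the last character to the front, then delete the last 2 characters.
Applying that to "zhmawdsogg" gives "gzhmawds".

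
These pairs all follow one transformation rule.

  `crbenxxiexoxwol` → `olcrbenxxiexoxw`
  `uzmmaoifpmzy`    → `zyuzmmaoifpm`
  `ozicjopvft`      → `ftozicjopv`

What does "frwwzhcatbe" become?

befrwwzhcat

Rule — move the last 2 characters to the front (rotate right by 2).
Applying that to "frwwzhcatbe" gives "befrwwzhcat".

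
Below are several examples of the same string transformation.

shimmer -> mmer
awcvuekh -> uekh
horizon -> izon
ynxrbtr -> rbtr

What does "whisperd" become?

perd

Rule — keep only the last 4 characters.
"whisperd" → "perd".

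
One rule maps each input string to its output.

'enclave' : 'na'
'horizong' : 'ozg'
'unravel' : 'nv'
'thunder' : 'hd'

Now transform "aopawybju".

Looking at the pairs, the operation is to keep one character in every 3, starting at position 2 (positions 2nd, 5th, 8th, ...).
So "aopawybju" becomes "owj".

owj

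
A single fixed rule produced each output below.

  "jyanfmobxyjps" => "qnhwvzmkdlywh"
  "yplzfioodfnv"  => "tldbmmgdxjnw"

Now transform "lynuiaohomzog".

Looking at the pairs, the operation is to shift every letter 2 places backward in the alphabet (wrapping around), then reverse the string.
So "lynuiaohomzog" becomes "emxkmfmygslwj".

emxkmfmygslwj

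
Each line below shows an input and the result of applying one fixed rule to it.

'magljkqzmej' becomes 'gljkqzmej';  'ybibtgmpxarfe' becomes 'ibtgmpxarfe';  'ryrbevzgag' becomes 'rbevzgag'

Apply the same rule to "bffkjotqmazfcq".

fkjotqmazfcq

What's happening: delete the first 2 characters.
So "bffkjotqmazfcq" becomes "fkjotqmazfcq".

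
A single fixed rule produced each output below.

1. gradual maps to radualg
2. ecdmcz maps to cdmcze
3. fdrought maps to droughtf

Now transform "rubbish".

Each output is the input with this applied: move the first character to the end.
On "rubbish" that produces "ubbishr".

ubbishr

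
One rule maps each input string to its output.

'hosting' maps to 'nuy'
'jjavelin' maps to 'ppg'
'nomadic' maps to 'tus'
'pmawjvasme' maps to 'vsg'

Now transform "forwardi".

lux

In each case the input is transformed by: shift every letter 6 places forward in the alphabet (wrapping around), then keep only the first 3 characters.
"forwardi" → "luxcgxjo" → "lux".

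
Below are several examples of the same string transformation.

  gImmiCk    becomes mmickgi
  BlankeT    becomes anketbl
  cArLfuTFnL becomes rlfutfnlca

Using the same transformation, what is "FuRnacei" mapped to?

What's happening: move the first 2 characters to the end (rotate left by 2), then convert every letter to lowercase.
"FuRnacei" → "RnaceiFu" → "rnaceifu".

rnaceifu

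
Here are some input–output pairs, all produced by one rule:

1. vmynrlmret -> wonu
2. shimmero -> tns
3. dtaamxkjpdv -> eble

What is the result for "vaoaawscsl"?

wbtm

The pattern: keep one character in every 3, starting at position 1 (positions 1st, 4th, 7th, ...), then shift every letter 1 place forward in the alphabet (wrapping around).
For "vaoaawscsl" the result is "wbtm".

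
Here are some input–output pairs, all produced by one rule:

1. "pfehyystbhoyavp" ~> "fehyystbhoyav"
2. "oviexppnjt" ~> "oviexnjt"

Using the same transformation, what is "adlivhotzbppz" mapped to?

adlivhotzbz

In each case the input is transformed by: remove every "p".
On "adlivhotzbppz" that produces "adlivhotzbz".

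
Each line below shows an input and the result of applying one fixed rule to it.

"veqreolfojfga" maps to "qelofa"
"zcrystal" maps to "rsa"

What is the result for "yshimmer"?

The transformation: delete the first character, then keep every other character starting from the second (positions 2nd, 4th, 6th, ...).
"yshimmer" → "hme".

hme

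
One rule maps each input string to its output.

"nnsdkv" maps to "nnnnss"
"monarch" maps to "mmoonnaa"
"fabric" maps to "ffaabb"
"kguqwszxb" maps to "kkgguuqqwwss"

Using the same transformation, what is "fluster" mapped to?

fflluuss

Rule — delete the last 3 characters, then double every character.
For "fluster", step one produces "flus"; step two turns that into "fflluuss".
(Check on "nnsdkv": → "nns" → "nnnnss" ✓)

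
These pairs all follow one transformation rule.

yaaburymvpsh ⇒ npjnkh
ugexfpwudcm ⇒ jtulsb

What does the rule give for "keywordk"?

The rule is to shift every letter 11 places backward in the alphabet (wrapping around), then keep every other character starting from the first (positions 1st, 3rd, 5th, ...).
So "keywordk" becomes "znds".
(Check on "ugexfpwudcm": → "jvtmueljsrb" → "jtulsb" ✓)

znds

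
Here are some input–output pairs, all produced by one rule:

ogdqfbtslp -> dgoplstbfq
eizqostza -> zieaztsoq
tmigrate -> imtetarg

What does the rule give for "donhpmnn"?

What's happening: reverse the string, then move the last 3 characters to the front (rotate right by 3).
"donhpmnn" → "nnmphnod" → "nodnnmph".
(Check on "tmigrate": → "etargimt" → "imtetarg" ✓)

nodnnmph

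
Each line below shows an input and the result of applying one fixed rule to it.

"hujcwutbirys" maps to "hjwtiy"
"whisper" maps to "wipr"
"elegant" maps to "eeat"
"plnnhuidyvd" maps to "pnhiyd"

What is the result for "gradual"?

What's happening: keep every other character starting from the first (positions 1st, 3rd, 5th, ...).
"gradual" → "gaul".

gaul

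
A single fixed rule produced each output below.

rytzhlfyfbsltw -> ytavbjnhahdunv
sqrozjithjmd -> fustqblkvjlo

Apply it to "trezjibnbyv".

Each output is the input with this applied: shift every letter 2 places forward in the alphabet (wrapping around), then move the last character to the front.
"trezjibnbyv" → "vtgblkdpdax" → "xvtgblkdpda".

xvtgblkdpda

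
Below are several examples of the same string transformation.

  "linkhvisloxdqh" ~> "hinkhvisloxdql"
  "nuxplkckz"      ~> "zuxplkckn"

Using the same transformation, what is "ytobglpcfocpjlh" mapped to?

htobglpcfocpjly

Looking at the pairs, the operation is to swap the first and last characters.
So "ytobglpcfocpjlh" becomes "htobglpcfocpjly".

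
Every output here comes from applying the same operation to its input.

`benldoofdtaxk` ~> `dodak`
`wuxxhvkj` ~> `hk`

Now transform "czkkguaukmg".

gakg

The pattern: keep every other character starting from the first (positions 1st, 3rd, 5th, ...), then delete the first 2 characters.
Working it through for "czkkguaukmg": intermediate "ckgakg", final "gakg".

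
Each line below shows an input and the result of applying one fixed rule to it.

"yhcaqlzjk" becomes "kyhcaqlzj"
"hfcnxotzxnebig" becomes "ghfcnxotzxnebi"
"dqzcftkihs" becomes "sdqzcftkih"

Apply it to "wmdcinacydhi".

The pattern: move the last character to the front.
On "wmdcinacydhi" that produces "iwmdcinacydh".

iwmdcinacydh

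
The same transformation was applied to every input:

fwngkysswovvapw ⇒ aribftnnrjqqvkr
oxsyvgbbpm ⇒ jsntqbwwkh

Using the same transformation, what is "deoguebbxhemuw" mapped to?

yzjbpzwwsczhpr

Rule — shift every letter 5 places backward in the alphabet (wrapping around).
So "deoguebbxhemuw" becomes "yzjbpzwwsczhpr".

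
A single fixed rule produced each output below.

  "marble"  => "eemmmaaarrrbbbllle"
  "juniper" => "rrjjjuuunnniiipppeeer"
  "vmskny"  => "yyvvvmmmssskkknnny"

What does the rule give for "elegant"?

tteeellleeegggaaannnt

What's happening: repeat every character 3 times, then move the last 2 characters to the front (rotate right by 2).
On "elegant": the first step gives "eeellleeegggaaannnttt", and the second then gives "tteeellleeegggaaannnt".
(Check on "vmskny": → "vvvmmmssskkknnnyyy" → "yyvvvmmmssskkknnny" ✓)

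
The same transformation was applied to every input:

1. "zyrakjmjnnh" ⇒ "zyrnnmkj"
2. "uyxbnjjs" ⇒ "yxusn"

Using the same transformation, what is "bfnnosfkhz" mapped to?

Rule — sort the characters into reverse alphabetical order, then delete the last 3 characters.
"bfnnosfkhz" → "zsonnkhffb" → "zsonnkh".

zsonnkh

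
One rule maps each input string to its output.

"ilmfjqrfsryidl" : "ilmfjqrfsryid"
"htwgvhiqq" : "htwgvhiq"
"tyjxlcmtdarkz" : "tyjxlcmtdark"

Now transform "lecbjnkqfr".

lecbjnkqf

Looking at the pairs, the operation is to delete the last character.
Doing the same to "lecbjnkqfr": "lecbjnkqf".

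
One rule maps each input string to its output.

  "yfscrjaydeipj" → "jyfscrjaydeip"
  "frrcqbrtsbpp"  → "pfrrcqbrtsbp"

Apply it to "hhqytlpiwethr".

In each case the input is transformed by: move the last character to the front.
Doing the same to "hhqytlpiwethr": "rhhqytlpiweth".

rhhqytlpiweth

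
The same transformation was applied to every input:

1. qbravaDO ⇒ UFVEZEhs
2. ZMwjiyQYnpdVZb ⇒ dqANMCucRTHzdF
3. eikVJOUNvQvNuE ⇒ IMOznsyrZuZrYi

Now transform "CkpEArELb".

Each output is the input with this applied: shift every letter 4 places forward in the alphabet (wrapping around), then flip the case of every letter.
"CkpEArELb" → "GotIEvIPf" → "gOTieVipF".

gOTieVipF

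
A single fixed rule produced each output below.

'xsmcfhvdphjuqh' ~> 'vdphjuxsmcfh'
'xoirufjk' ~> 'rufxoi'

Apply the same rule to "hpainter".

inthpa

In each case the input is transformed by: delete the last 2 characters, then swap the front and back halves of the string.
For "hpainter", step one produces "hpaint"; step two turns that into "inthpa".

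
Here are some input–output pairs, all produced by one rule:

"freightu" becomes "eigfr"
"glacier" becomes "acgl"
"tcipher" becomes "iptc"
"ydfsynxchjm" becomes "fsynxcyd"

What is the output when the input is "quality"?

alqu

The rule is to delete the last 3 characters, then move the first 2 characters to the end (rotate left by 2).
"quality" → "qual" → "alqu".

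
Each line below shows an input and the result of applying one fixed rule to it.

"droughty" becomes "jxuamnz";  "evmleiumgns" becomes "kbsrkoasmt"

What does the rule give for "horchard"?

nuxingx

The transformation: shift every letter 6 places forward in the alphabet (wrapping around), then delete the last character.
On "horchard" that produces "nuxingx".
(Check on "droughty": → "jxuamnze" → "jxuamnz" ✓)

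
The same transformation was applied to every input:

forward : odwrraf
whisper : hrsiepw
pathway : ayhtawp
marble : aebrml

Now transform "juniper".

Looking at the pairs, the operation is to swap the first and last characters, then swap each adjacent pair of characters (1↔2, 3↔4, ...).
Working it through for "juniper": intermediate "runipej", final "urinepj".

urinepj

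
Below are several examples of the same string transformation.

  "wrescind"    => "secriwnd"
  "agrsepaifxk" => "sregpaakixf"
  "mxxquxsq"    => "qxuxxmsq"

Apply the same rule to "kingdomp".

Looking at the pairs, the operation is to move the first 3 characters to the end (rotate left by 3), then take characters alternately from the front and the back (1st, last, 2nd, 2nd-last, ...).
Applying both steps to "kingdomp": "gdompkin", then "gndiokmp".

gndiokmp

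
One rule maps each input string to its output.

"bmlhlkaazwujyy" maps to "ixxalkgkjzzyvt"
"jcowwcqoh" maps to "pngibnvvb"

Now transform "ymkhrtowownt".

Rule — shift every letter 1 place backward in the alphabet (wrapping around), then move the last 3 characters to the front (rotate right by 3).
Doing the same to "ymkhrtowownt": "vmsxljgqsnvn".
(Check on "jcowwcqoh": → "ibnvvbpng" → "pngibnvvb" ✓)

vmsxljgqsnvn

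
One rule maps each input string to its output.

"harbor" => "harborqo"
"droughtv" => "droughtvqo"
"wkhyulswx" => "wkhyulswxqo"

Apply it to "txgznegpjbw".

txgznegpjbwqo

Looking at the pairs, the operation is to append "qo".
Applying that to "txgznegpjbw" gives "txgznegpjbwqo".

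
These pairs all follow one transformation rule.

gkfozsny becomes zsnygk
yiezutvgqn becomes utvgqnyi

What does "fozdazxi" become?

Looking at the pairs, the operation is to move the first 2 characters to the end (rotate left by 2), then delete the first 2 characters.
"fozdazxi" → "zdazxifo" → "azxifo".

azxifo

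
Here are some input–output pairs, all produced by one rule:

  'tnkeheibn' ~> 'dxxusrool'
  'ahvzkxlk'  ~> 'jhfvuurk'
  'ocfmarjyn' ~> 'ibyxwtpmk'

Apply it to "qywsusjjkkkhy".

iigeccauuuttr

Looking at the pairs, the operation is to sort the characters into reverse alphabetical order, then shift every letter 10 places forward in the alphabet (wrapping around).
Starting from "qywsusjjkkkhy": after the first operation, "yywussqkkkjjh"; after the second, "iigeccauuuttr".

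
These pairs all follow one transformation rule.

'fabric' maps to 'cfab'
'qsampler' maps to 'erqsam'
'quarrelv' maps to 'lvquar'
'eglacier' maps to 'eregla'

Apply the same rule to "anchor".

ranc

The pattern: swap the front and back halves of the string, then delete the first 2 characters.
"anchor" → "horanc" → "ranc".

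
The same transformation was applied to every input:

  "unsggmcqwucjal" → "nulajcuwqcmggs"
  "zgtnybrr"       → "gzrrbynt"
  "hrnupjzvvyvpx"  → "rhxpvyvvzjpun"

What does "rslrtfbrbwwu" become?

Looking at the pairs, the operation is to reverse the string, then move the last 2 characters to the front (rotate right by 2).
Working it through for "rslrtfbrbwwu": intermediate "uwwbrbftrlsr", final "sruwwbrbftrl".

sruwwbrbftrl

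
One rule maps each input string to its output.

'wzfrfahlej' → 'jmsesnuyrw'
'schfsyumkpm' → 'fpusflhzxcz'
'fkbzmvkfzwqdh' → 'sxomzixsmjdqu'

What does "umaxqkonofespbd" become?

hznkdxbabsrfcoq

Each output is the input with this applied: shift every letter 13 places forward in the alphabet (wrapping around) — i.e. ROT13.
Applying that to "umaxqkonofespbd" gives "hznkdxbabsrfcoq".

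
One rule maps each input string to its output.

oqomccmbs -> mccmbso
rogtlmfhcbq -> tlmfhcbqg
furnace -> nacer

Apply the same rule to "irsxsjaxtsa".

Each output is the input with this applied: delete the first 2 characters, then move the first character to the end.
For "irsxsjaxtsa", step one produces "sxsjaxtsa"; step two turns that into "xsjaxtsas".
(Check on "oqomccmbs": → "omccmbs" → "mccmbso" ✓)

xsjaxtsas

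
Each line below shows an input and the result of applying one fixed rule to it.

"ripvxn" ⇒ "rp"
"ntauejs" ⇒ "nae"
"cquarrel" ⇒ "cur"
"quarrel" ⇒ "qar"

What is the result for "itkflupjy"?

The transformation: keep every other character starting from the first (positions 1st, 3rd, 5th, ...), then delete the last character.
Starting from "itkflupjy": after the first operation, "iklpy"; after the second, "iklp".
(Check on "cquarrel": → "cure" → "cur" ✓)

iklp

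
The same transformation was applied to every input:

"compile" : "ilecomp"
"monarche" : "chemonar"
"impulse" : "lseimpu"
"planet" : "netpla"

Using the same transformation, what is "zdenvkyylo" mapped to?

What's happening: move the last 3 characters to the front (rotate right by 3).
Doing the same to "zdenvkyylo": "ylozdenvky".

ylozdenvky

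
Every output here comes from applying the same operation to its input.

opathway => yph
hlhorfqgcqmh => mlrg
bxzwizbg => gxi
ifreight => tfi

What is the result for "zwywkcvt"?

twk

In each case the input is transformed by: keep one character in every 3, starting at position 2 (positions 2nd, 5th, 8th, ...), then move the last character to the front.
Applying both steps to "zwywkcvt": "wkt", then "twk".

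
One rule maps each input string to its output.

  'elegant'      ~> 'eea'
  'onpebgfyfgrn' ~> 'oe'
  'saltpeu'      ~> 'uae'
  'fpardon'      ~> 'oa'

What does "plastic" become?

Looking at the pairs, the operation is to take characters alternately from the front and the back (1st, last, 2nd, 2nd-last, ...), then keep only the vowels.
Working it through for "plastic": intermediate "pcliats", final "ia".

ia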